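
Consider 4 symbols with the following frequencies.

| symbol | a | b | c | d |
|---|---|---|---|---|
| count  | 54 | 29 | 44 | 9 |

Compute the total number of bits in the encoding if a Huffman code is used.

256

Build the Huffman tree bottom-up:
d(9) + b(29) → 38
38 + c(44) → 82
a(54) + 82 → 136
The encoded length is the sum of every internal node's weight: 38 + 82 + 136 = 256 bits.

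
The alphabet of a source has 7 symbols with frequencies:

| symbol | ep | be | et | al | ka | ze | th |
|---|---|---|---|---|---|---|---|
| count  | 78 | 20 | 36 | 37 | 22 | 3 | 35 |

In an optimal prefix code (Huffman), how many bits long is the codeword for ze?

Huffman merges, smallest pair first:
merge ze(3) and be(20): 23
merge ka(22) and 23: 45
merge th(35) and et(36): 71
merge al(37) and 45: 82
merge 71 and ep(78): 149
merge 82 and 149: 231
The subtree containing ze is merged 4 times, so code length = 4.

4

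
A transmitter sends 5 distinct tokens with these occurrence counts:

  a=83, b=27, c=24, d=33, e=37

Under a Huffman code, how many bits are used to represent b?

3

Build the tree from the bottom:
c(24) + b(27) → 51
d(33) + e(37) → 70
51 + 70 → 121
a(83) + 121 → 204
The subtree containing b is merged 3 times, so code length = 3.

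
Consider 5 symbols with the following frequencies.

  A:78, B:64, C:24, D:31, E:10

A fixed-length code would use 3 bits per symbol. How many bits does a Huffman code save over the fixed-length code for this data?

186

Fixed-length: 3 bits × 207 symbols = 621 bits.
Huffman merges:
combine E(10), C(24) → 34
combine D(31), 34 → 65
combine B(64), 65 → 129
combine A(78), 129 → 207
Huffman total = 34 + 65 + 129 + 207 = 435 bits.
Saving = 621 − 435 = 186 bits.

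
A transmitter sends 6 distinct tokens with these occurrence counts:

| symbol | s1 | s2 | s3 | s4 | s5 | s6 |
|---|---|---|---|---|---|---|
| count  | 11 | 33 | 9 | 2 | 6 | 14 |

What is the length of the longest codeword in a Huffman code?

4

Merge the two lowest-weight nodes at each step:
merge s4(2) and s5(6): 8
merge 8 and s3(9): 17
merge s1(11) and s6(14): 25
merge 17 and 25: 42
merge s2(33) and 42: 75
The rarest symbols sit at the bottom; the longest codeword is 4 bits.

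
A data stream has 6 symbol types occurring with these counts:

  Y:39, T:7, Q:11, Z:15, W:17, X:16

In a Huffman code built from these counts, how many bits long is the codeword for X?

Repeatedly merge the two smallest:
merge T(7) and Q(11): 18
merge Z(15) and X(16): 31
merge W(17) and 18: 35
merge 31 and 35: 66
merge Y(39) and 66: 105
X sits 3 levels below the root, so its codeword is 3 bits.

3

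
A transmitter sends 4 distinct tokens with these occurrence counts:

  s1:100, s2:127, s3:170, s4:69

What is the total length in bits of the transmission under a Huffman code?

Greedily combine the two least-frequent nodes:
merge s4(69) and s1(100): 169
merge s2(127) and 169: 296
merge s3(170) and 296: 466
Each symbol's bit-cost is frequency × depth; summing gives 931 bits (equivalently 169 + 296 + 466).

931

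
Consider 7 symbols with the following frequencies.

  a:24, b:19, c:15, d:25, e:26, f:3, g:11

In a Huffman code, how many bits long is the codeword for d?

2

Build the tree from the bottom:
f(3) + g(11) → 14
14 + c(15) → 29
b(19) + a(24) → 43
d(25) + e(26) → 51
29 + 43 → 72
51 + 72 → 123
d's leaf is at depth 2, giving a 2-bit codeword.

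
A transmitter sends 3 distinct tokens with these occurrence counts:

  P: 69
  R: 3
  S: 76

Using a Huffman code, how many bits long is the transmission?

Build the Huffman tree bottom-up:
merge R(3) and P(69): 72
merge 72 and S(76): 148
Each symbol's bit-cost is frequency × depth; summing gives 220 bits (equivalently 72 + 148).

220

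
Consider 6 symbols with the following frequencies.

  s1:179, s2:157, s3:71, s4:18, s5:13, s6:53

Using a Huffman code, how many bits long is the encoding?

Greedily combine the two least-frequent nodes:
merge s5(13) and s4(18): 31
merge 31 and s6(53): 84
merge s3(71) and 84: 155
merge 155 and s2(157): 312
merge s1(179) and 312: 491
The encoded length is the sum of every internal node's weight: 31 + 84 + 155 + 312 + 491 = 1073 bits.

1073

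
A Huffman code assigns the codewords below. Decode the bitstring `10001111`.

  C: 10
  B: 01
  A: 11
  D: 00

Read left to right; each codeword is recognised as soon as it completes (prefix code):
  10→C | 00→D | 11→A | 11→A
Decoded message: CDAA

CDAA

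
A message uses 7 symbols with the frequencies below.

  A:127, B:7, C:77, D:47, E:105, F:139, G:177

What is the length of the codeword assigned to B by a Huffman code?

Repeatedly merge the two smallest:
merge B(7) and D(47): 54
merge 54 and C(77): 131
merge E(105) and A(127): 232
merge 131 and F(139): 270
merge G(177) and 232: 409
merge 270 and 409: 679
The subtree containing B is merged 4 times, so code length = 4.

4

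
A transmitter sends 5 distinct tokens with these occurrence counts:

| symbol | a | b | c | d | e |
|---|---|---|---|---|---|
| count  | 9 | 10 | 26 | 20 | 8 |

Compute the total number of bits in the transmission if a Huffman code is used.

163

Merge the two smallest weights repeatedly:
e(8) + a(9) → 17
b(10) + 17 → 27
d(20) + c(26) → 46
27 + 46 → 73
Total encoded bits = sum of merged weights = 17 + 27 + 46 + 73 = 163.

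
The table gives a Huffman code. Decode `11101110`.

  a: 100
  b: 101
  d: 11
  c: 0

dbdc

Read left to right; each codeword is recognised as soon as it completes (prefix code):
  11→d | 101→b | 11→d | 0→c
Decoded message: dbdc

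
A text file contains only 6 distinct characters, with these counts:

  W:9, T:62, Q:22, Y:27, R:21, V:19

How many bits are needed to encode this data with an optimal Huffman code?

384

Greedily combine the two least-frequent nodes:
W(9) + V(19) → 28
R(21) + Q(22) → 43
Y(27) + 28 → 55
43 + 55 → 98
T(62) + 98 → 160
Total encoded bits = sum of merged weights = 28 + 43 + 55 + 98 + 160 = 384.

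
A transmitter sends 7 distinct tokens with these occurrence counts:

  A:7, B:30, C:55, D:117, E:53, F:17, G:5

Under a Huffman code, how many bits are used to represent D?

Build the tree from the bottom:
combine G(5), A(7) → 12
combine 12, F(17) → 29
combine 29, B(30) → 59
combine E(53), C(55) → 108
combine 59, 108 → 167
combine D(117), 167 → 284
D is merged only at the final step, so code length = 1.

1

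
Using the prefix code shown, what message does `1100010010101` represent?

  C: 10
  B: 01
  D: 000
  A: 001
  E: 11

Read left to right; each codeword is recognised as soon as it completes (prefix code):
  11→E | 000→D | 10→C | 01→B | 01→B | 01→B
Decoded message: EDCBBB

EDCBBB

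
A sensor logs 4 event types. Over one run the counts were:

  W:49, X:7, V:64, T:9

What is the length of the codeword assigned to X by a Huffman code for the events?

3

Build the tree from the bottom:
combine X(7), T(9) → 16
combine 16, W(49) → 65
combine V(64), 65 → 129
X sits 3 levels below the root, so its codeword is 3 bits.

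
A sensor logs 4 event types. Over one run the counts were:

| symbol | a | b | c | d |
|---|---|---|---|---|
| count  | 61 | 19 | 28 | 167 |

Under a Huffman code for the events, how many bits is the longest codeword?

Merge the two lowest-weight nodes at each step:
merge b(19) and c(28): 47
merge 47 and a(61): 108
merge 108 and d(167): 275
The rarest symbols sit at the bottom; the longest codeword is 3 bits.

3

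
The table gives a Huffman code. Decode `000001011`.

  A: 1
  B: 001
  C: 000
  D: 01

CBDA

Read left to right; each codeword is recognised as soon as it completes (prefix code):
  000→C | 001→B | 01→D | 1→A
Decoded message: CBDA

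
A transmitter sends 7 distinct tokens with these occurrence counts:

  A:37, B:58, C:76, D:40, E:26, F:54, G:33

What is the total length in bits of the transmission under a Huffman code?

Merge the two smallest weights repeatedly:
combine E(26), G(33) → 59
combine A(37), D(40) → 77
combine F(54), B(58) → 112
combine 59, C(76) → 135
combine 77, 112 → 189
combine 135, 189 → 324
The encoded length is the sum of every internal node's weight: 59 + 77 + 112 + 135 + 189 + 324 = 896 bits.

896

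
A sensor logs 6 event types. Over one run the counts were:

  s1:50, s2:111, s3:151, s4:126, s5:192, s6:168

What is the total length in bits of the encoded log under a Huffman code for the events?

Merge the two smallest weights repeatedly:
combine s1(50), s2(111) → 161
combine s4(126), s3(151) → 277
combine 161, s6(168) → 329
combine s5(192), 277 → 469
combine 329, 469 → 798
Total encoded bits = sum of merged weights = 161 + 277 + 329 + 469 + 798 = 2034.

2034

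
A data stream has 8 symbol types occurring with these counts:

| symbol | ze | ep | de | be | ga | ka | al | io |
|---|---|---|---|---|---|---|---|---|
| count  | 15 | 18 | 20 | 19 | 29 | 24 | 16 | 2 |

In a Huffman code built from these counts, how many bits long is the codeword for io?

Repeatedly merge the two smallest:
io(2) + ze(15) → 17
al(16) + 17 → 33
ep(18) + be(19) → 37
de(20) + ka(24) → 44
ga(29) + 33 → 62
37 + 44 → 81
62 + 81 → 143
io's leaf is at depth 4, giving a 4-bit codeword.

4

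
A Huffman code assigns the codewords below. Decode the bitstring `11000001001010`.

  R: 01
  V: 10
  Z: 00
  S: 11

Read left to right; each codeword is recognised as soon as it completes (prefix code):
  11→S | 00→Z | 00→Z | 01→R | 00→Z | 10→V | 10→V
Decoded message: SZZRZVV

SZZRZVV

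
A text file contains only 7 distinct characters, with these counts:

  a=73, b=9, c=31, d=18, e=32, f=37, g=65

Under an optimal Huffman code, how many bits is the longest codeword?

Merge the two lowest-weight nodes at each step:
b(9) + d(18) → 27
27 + c(31) → 58
e(32) + f(37) → 69
58 + g(65) → 123
69 + a(73) → 142
123 + 142 → 265
The first pair merged (b, d) ends up deepest, at depth 4.

4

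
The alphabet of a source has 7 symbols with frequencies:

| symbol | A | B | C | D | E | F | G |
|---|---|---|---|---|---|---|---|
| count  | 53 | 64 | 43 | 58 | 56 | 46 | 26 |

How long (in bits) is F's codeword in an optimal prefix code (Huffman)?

Build the tree from the bottom:
G(26) + C(43) → 69
F(46) + A(53) → 99
E(56) + D(58) → 114
B(64) + 69 → 133
99 + 114 → 213
133 + 213 → 346
F sits 3 levels below the root, so its codeword is 3 bits.

3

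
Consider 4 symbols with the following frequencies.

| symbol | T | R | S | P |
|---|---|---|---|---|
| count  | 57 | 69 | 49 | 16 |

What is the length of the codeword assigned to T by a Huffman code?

Build the tree from the bottom:
P(16) + S(49) → 65
T(57) + 65 → 122
R(69) + 122 → 191
The subtree containing T is merged 2 times, so code length = 2.

2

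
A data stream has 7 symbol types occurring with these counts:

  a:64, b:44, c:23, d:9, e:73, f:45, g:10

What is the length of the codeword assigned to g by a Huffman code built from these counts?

Huffman merges, smallest pair first:
combine d(9), g(10) → 19
combine 19, c(23) → 42
combine 42, b(44) → 86
combine f(45), a(64) → 109
combine e(73), 86 → 159
combine 109, 159 → 268
The subtree containing g is merged 5 times, so code length = 5.

5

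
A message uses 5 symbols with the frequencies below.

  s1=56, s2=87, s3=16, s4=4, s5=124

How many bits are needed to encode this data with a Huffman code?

546

Build the Huffman tree bottom-up:
merge s4(4) and s3(16): 20
merge 20 and s1(56): 76
merge 76 and s2(87): 163
merge s5(124) and 163: 287
Each symbol's bit-cost is frequency × depth; summing gives 546 bits (equivalently 20 + 76 + 163 + 287).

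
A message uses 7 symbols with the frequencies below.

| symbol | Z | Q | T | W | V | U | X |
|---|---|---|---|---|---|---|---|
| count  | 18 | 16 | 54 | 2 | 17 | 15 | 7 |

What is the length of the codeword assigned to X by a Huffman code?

5

Build the tree from the bottom:
combine W(2), X(7) → 9
combine 9, U(15) → 24
combine Q(16), V(17) → 33
combine Z(18), 24 → 42
combine 33, 42 → 75
combine T(54), 75 → 129
X sits 5 levels below the root, so its codeword is 5 bits.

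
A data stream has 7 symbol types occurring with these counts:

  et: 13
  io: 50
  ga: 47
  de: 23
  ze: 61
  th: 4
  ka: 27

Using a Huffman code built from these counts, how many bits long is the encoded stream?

574

Greedily combine the two least-frequent nodes:
th(4) + et(13) → 17
17 + de(23) → 40
ka(27) + 40 → 67
ga(47) + io(50) → 97
ze(61) + 67 → 128
97 + 128 → 225
Each symbol's bit-cost is frequency × depth; summing gives 574 bits (equivalently 17 + 40 + 67 + 97 + 128 + 225).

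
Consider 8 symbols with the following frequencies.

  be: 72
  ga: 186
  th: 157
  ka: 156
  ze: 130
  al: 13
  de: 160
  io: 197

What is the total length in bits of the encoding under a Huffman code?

Build the Huffman tree bottom-up:
combine al(13), be(72) → 85
combine 85, ze(130) → 215
combine ka(156), th(157) → 313
combine de(160), ga(186) → 346
combine io(197), 215 → 412
combine 313, 346 → 659
combine 412, 659 → 1071
The encoded length is the sum of every internal node's weight: 85 + 215 + 313 + 346 + 412 + 659 + 1071 = 3101 bits.

3101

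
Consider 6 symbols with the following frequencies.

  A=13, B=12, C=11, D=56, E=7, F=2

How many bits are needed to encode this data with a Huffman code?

Build the Huffman tree bottom-up:
merge F(2) and E(7): 9
merge 9 and C(11): 20
merge B(12) and A(13): 25
merge 20 and 25: 45
merge 45 and D(56): 101
Each symbol's bit-cost is frequency × depth; summing gives 200 bits (equivalently 9 + 20 + 25 + 45 + 101).

200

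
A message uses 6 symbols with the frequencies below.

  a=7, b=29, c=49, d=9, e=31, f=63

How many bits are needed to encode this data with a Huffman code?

Greedily combine the two least-frequent nodes:
a(7) + d(9) → 16
16 + b(29) → 45
e(31) + 45 → 76
c(49) + f(63) → 112
76 + 112 → 188
The encoded length is the sum of every internal node's weight: 16 + 45 + 76 + 112 + 188 = 437 bits.

437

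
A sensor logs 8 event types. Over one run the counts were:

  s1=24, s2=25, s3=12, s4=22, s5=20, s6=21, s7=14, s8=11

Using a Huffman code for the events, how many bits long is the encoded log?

445

Greedily combine the two least-frequent nodes:
combine s8(11), s3(12) → 23
combine s7(14), s5(20) → 34
combine s6(21), s4(22) → 43
combine 23, s1(24) → 47
combine s2(25), 34 → 59
combine 43, 47 → 90
combine 59, 90 → 149
Total encoded bits = sum of merged weights = 23 + 34 + 43 + 47 + 59 + 90 + 149 = 445.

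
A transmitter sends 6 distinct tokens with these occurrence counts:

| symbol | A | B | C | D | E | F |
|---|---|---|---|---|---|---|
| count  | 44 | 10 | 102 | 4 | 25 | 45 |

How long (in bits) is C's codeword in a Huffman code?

Repeatedly merge the two smallest:
D(4) + B(10) → 14
14 + E(25) → 39
39 + A(44) → 83
F(45) + 83 → 128
C(102) + 128 → 230
C sits one level below the root: a 1-bit codeword.

1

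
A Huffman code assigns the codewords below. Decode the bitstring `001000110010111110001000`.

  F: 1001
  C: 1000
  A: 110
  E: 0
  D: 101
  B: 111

EECAEDBCC

Read left to right; each codeword is recognised as soon as it completes (prefix code):
  0→E | 0→E | 1000→C | 110→A | 0→E | 101→D | 111→B | 1000→C | 1000→C
Decoded message: EECAEDBCC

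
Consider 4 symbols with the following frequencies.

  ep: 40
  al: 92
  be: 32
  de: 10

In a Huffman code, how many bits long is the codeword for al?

Repeatedly merge the two smallest:
de(10) + be(32) → 42
ep(40) + 42 → 82
82 + al(92) → 174
al is a child of the root — depth 1, so its codeword is a single bit.

1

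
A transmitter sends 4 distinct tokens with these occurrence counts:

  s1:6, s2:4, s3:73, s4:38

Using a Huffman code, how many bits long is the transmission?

179

Build the Huffman tree bottom-up:
s2(4) + s1(6) → 10
10 + s4(38) → 48
48 + s3(73) → 121
The encoded length is the sum of every internal node's weight: 10 + 48 + 121 = 179 bits.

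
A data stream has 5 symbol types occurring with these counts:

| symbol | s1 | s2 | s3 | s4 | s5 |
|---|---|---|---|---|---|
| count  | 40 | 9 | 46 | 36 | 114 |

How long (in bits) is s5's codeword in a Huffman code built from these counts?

Build the tree from the bottom:
s2(9) + s4(36) → 45
s1(40) + 45 → 85
s3(46) + 85 → 131
s5(114) + 131 → 245
s5 is a child of the root — depth 1, so its codeword is a single bit.

1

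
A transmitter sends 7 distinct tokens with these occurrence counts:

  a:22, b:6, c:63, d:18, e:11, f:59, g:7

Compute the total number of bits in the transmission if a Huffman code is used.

Build the Huffman tree bottom-up:
b(6) + g(7) → 13
e(11) + 13 → 24
d(18) + a(22) → 40
24 + 40 → 64
f(59) + c(63) → 122
64 + 122 → 186
Total encoded bits = sum of merged weights = 13 + 24 + 40 + 64 + 122 + 186 = 449.

449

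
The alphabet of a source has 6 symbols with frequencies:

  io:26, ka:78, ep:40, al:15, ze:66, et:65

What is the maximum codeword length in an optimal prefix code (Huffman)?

Merge the two lowest-weight nodes at each step:
al(15) + io(26) → 41
ep(40) + 41 → 81
et(65) + ze(66) → 131
ka(78) + 81 → 159
131 + 159 → 290
The first pair merged (al, io) ends up deepest, at depth 4.

4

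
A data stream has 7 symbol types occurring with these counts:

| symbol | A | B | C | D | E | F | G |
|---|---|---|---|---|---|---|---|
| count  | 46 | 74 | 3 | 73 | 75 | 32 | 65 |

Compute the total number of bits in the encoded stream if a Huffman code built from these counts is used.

990

Merge the two smallest weights repeatedly:
merge C(3) and F(32): 35
merge 35 and A(46): 81
merge G(65) and D(73): 138
merge B(74) and E(75): 149
merge 81 and 138: 219
merge 149 and 219: 368
Each symbol's bit-cost is frequency × depth; summing gives 990 bits (equivalently 35 + 81 + 138 + 149 + 219 + 368).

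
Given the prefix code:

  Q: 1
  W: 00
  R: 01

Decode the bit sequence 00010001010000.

WRWRRWW

Read left to right; each codeword is recognised as soon as it completes (prefix code):
  00→W | 01→R | 00→W | 01→R | 01→R | 00→W | 00→W
Decoded message: WRWRRWW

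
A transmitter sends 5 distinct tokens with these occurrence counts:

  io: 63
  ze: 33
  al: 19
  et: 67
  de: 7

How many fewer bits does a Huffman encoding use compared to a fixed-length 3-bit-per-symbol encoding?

Fixed-length: 3 bits × 189 symbols = 567 bits.
Huffman merges:
de(7) + al(19) → 26
26 + ze(33) → 59
59 + io(63) → 122
et(67) + 122 → 189
Huffman total = 26 + 59 + 122 + 189 = 396 bits.
Saving = 567 − 396 = 171 bits.

171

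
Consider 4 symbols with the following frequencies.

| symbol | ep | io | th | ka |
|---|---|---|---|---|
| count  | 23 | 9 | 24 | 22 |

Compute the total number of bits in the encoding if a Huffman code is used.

156

Merge the two smallest weights repeatedly:
merge io(9) and ka(22): 31
merge ep(23) and th(24): 47
merge 31 and 47: 78
Each symbol's bit-cost is frequency × depth; summing gives 156 bits (equivalently 31 + 47 + 78).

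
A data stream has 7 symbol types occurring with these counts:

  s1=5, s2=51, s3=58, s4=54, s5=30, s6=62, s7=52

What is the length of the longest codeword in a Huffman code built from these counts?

4

Merge the two lowest-weight nodes at each step:
combine s1(5), s5(30) → 35
combine 35, s2(51) → 86
combine s7(52), s4(54) → 106
combine s3(58), s6(62) → 120
combine 86, 106 → 192
combine 120, 192 → 312
The rarest symbols sit at the bottom; the longest codeword is 4 bits.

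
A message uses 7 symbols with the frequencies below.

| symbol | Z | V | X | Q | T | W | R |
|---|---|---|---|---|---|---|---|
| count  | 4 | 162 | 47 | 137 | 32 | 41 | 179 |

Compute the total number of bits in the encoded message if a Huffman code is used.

Build the Huffman tree bottom-up:
Z(4) + T(32) → 36
36 + W(41) → 77
X(47) + 77 → 124
124 + Q(137) → 261
V(162) + R(179) → 341
261 + 341 → 602
Total encoded bits = sum of merged weights = 36 + 77 + 124 + 261 + 341 + 602 = 1441.

1441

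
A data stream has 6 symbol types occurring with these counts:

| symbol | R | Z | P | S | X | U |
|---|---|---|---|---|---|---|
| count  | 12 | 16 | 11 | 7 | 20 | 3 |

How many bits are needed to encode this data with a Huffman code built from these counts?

Build the Huffman tree bottom-up:
combine U(3), S(7) → 10
combine 10, P(11) → 21
combine R(12), Z(16) → 28
combine X(20), 21 → 41
combine 28, 41 → 69
The encoded length is the sum of every internal node's weight: 10 + 21 + 28 + 41 + 69 = 169 bits.

169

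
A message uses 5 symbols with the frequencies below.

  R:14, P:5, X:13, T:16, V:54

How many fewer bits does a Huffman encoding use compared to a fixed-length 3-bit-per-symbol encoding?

Fixed-length: 3 bits × 102 symbols = 306 bits.
Huffman merges:
merge P(5) and X(13): 18
merge R(14) and T(16): 30
merge 18 and 30: 48
merge 48 and V(54): 102
Huffman total = 18 + 30 + 48 + 102 = 198 bits.
Saving = 306 − 198 = 108 bits.

108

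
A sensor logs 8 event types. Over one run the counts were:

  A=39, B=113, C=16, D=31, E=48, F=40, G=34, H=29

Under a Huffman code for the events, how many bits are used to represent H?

Huffman merges, smallest pair first:
combine C(16), H(29) → 45
combine D(31), G(34) → 65
combine A(39), F(40) → 79
combine 45, E(48) → 93
combine 65, 79 → 144
combine 93, B(113) → 206
combine 144, 206 → 350
H sits 4 levels below the root, so its codeword is 4 bits.

4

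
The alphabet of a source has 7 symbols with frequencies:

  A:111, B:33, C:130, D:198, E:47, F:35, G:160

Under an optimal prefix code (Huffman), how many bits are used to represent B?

5

Build the tree from the bottom:
merge B(33) and F(35): 68
merge E(47) and 68: 115
merge A(111) and 115: 226
merge C(130) and G(160): 290
merge D(198) and 226: 424
merge 290 and 424: 714
B sits 5 levels below the root, so its codeword is 5 bits.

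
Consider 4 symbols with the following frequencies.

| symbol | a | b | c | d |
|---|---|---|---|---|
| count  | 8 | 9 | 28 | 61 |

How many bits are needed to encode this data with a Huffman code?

168

Build the Huffman tree bottom-up:
combine a(8), b(9) → 17
combine 17, c(28) → 45
combine 45, d(61) → 106
The encoded length is the sum of every internal node's weight: 17 + 45 + 106 = 168 bits.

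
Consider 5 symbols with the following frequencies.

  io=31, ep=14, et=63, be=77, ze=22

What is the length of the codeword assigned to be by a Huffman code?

Build the tree from the bottom:
combine ep(14), ze(22) → 36
combine io(31), 36 → 67
combine et(63), 67 → 130
combine be(77), 130 → 207
be is a child of the root — depth 1, so its codeword is a single bit.

1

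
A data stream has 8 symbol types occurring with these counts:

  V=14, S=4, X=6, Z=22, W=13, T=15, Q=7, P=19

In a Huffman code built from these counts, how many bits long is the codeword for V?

Repeatedly merge the two smallest:
merge S(4) and X(6): 10
merge Q(7) and 10: 17
merge W(13) and V(14): 27
merge T(15) and 17: 32
merge P(19) and Z(22): 41
merge 27 and 32: 59
merge 41 and 59: 100
V sits 3 levels below the root, so its codeword is 3 bits.

3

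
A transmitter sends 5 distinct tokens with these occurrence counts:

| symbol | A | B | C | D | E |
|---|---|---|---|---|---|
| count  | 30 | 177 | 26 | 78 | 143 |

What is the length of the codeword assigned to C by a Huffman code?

4

Huffman merges, smallest pair first:
merge C(26) and A(30): 56
merge 56 and D(78): 134
merge 134 and E(143): 277
merge B(177) and 277: 454
C's leaf is at depth 4, giving a 4-bit codeword.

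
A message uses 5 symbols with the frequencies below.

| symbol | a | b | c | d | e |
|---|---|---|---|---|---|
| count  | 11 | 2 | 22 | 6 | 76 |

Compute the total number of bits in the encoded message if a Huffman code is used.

185

Merge the two smallest weights repeatedly:
merge b(2) and d(6): 8
merge 8 and a(11): 19
merge 19 and c(22): 41
merge 41 and e(76): 117
Total encoded bits = sum of merged weights = 8 + 19 + 41 + 117 = 185.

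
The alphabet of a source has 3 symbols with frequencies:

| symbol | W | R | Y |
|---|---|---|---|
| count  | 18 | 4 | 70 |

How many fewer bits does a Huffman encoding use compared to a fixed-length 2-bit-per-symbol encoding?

70

Fixed-length: 2 bits × 92 symbols = 184 bits.
Huffman merges:
combine R(4), W(18) → 22
combine 22, Y(70) → 92
Huffman total = 22 + 92 = 114 bits.
Saving = 184 − 114 = 70 bits.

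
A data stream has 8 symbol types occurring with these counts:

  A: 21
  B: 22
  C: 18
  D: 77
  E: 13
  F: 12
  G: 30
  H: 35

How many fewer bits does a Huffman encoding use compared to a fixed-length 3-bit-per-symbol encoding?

52

Fixed-length: 3 bits × 228 symbols = 684 bits.
Huffman merges:
merge F(12) and E(13): 25
merge C(18) and A(21): 39
merge B(22) and 25: 47
merge G(30) and H(35): 65
merge 39 and 47: 86
merge 65 and D(77): 142
merge 86 and 142: 228
Huffman total = 25 + 39 + 47 + 65 + 86 + 142 + 228 = 632 bits.
Saving = 684 − 632 = 52 bits.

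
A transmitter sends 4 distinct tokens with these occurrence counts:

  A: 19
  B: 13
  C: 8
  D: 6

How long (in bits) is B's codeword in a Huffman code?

Build the tree from the bottom:
combine D(6), C(8) → 14
combine B(13), 14 → 27
combine A(19), 27 → 46
B's leaf is at depth 2, giving a 2-bit codeword.

2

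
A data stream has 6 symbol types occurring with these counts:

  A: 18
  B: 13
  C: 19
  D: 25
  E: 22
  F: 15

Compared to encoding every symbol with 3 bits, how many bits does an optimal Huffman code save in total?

Fixed-length: 3 bits × 112 symbols = 336 bits.
Huffman merges:
merge B(13) and F(15): 28
merge A(18) and C(19): 37
merge E(22) and D(25): 47
merge 28 and 37: 65
merge 47 and 65: 112
Huffman total = 28 + 37 + 47 + 65 + 112 = 289 bits.
Saving = 336 − 289 = 47 bits.

47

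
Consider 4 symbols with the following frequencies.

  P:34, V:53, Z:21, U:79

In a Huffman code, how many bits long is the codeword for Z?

3

Repeatedly merge the two smallest:
combine Z(21), P(34) → 55
combine V(53), 55 → 108
combine U(79), 108 → 187
The subtree containing Z is merged 3 times, so code length = 3.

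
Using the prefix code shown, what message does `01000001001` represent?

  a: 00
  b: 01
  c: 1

baabac

Read left to right; each codeword is recognised as soon as it completes (prefix code):
  01→b | 00→a | 00→a | 01→b | 00→a | 1→c
Decoded message: baabac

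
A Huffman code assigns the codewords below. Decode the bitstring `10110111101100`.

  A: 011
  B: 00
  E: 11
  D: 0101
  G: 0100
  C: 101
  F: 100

CCECF

Read left to right; each codeword is recognised as soon as it completes (prefix code):
  101→C | 101→C | 11→E | 101→C | 100→F
Decoded message: CCECF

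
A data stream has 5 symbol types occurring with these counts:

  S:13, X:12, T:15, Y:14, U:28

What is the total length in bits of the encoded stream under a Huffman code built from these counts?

189

Build the Huffman tree bottom-up:
X(12) + S(13) → 25
Y(14) + T(15) → 29
25 + U(28) → 53
29 + 53 → 82
The encoded length is the sum of every internal node's weight: 25 + 29 + 53 + 82 = 189 bits.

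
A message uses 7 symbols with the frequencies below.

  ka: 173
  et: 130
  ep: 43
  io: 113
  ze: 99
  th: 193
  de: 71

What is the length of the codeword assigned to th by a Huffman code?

Build the tree from the bottom:
ep(43) + de(71) → 114
ze(99) + io(113) → 212
114 + et(130) → 244
ka(173) + th(193) → 366
212 + 244 → 456
366 + 456 → 822
th's leaf is at depth 2, giving a 2-bit codeword.

2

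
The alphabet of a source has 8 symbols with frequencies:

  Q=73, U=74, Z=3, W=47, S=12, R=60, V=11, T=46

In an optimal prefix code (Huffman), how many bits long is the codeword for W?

Huffman merges, smallest pair first:
merge Z(3) and V(11): 14
merge S(12) and 14: 26
merge 26 and T(46): 72
merge W(47) and R(60): 107
merge 72 and Q(73): 145
merge U(74) and 107: 181
merge 145 and 181: 326
W's leaf is at depth 3, giving a 3-bit codeword.

3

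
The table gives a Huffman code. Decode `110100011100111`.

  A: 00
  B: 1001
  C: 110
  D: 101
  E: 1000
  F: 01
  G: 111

Read left to right; each codeword is recognised as soon as it completes (prefix code):
  110→C | 1000→E | 111→G | 00→A | 111→G
Decoded message: CEGAG

CEGAG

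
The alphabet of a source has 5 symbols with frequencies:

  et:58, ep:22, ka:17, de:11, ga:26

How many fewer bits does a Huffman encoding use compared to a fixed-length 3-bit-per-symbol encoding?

116

Fixed-length: 3 bits × 134 symbols = 402 bits.
Huffman merges:
combine de(11), ka(17) → 28
combine ep(22), ga(26) → 48
combine 28, 48 → 76
combine et(58), 76 → 134
Huffman total = 28 + 48 + 76 + 134 = 286 bits.
Saving = 402 − 286 = 116 bits.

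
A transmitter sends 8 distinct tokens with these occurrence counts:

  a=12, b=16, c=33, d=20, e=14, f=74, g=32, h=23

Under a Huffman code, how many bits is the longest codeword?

4

Merge the two lowest-weight nodes at each step:
merge a(12) and e(14): 26
merge b(16) and d(20): 36
merge h(23) and 26: 49
merge g(32) and c(33): 65
merge 36 and 49: 85
merge 65 and f(74): 139
merge 85 and 139: 224
The rarest symbols sit at the bottom; the longest codeword is 4 bits.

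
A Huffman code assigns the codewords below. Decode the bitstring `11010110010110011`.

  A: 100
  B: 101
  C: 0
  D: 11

Read left to right; each codeword is recognised as soon as it completes (prefix code):
  11→D | 0→C | 101→B | 100→A | 101→B | 100→A | 11→D
Decoded message: DCBABAD

DCBABAD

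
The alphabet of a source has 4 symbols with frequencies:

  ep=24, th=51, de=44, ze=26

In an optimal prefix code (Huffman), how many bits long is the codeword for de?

2

Build the tree from the bottom:
merge ep(24) and ze(26): 50
merge de(44) and 50: 94
merge th(51) and 94: 145
de's leaf is at depth 2, giving a 2-bit codeword.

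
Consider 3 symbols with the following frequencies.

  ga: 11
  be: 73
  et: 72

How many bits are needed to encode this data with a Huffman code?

239

Greedily combine the two least-frequent nodes:
ga(11) + et(72) → 83
be(73) + 83 → 156
The encoded length is the sum of every internal node's weight: 83 + 156 = 239 bits.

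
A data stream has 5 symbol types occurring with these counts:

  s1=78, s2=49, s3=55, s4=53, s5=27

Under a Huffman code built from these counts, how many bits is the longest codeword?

3

Merge the two lowest-weight nodes at each step:
combine s5(27), s2(49) → 76
combine s4(53), s3(55) → 108
combine 76, s1(78) → 154
combine 108, 154 → 262
The first pair merged (s5, s2) ends up deepest, at depth 3.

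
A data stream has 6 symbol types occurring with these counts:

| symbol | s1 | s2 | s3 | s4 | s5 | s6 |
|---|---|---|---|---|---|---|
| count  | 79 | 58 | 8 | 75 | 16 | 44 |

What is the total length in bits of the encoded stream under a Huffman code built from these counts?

652

Merge the two smallest weights repeatedly:
merge s3(8) and s5(16): 24
merge 24 and s6(44): 68
merge s2(58) and 68: 126
merge s4(75) and s1(79): 154
merge 126 and 154: 280
Total encoded bits = sum of merged weights = 24 + 68 + 126 + 154 + 280 = 652.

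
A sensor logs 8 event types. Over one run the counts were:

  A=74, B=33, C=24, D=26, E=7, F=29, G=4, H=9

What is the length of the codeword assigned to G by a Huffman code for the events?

5

Huffman merges, smallest pair first:
G(4) + E(7) → 11
H(9) + 11 → 20
20 + C(24) → 44
D(26) + F(29) → 55
B(33) + 44 → 77
55 + A(74) → 129
77 + 129 → 206
G sits 5 levels below the root, so its codeword is 5 bits.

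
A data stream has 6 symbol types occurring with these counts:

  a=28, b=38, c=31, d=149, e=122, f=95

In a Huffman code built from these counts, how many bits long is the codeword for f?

Huffman merges, smallest pair first:
a(28) + c(31) → 59
b(38) + 59 → 97
f(95) + 97 → 192
e(122) + d(149) → 271
192 + 271 → 463
The subtree containing f is merged 2 times, so code length = 2.

2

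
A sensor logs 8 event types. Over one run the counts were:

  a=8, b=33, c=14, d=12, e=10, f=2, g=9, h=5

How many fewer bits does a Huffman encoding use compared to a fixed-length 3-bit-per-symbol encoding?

26

Fixed-length: 3 bits × 93 symbols = 279 bits.
Huffman merges:
merge f(2) and h(5): 7
merge 7 and a(8): 15
merge g(9) and e(10): 19
merge d(12) and c(14): 26
merge 15 and 19: 34
merge 26 and b(33): 59
merge 34 and 59: 93
Huffman total = 7 + 15 + 19 + 26 + 34 + 59 + 93 = 253 bits.
Saving = 279 − 253 = 26 bits.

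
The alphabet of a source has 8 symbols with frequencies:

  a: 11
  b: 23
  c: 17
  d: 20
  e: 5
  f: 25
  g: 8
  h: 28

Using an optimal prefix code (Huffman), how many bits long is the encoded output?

395

Build the Huffman tree bottom-up:
e(5) + g(8) → 13
a(11) + 13 → 24
c(17) + d(20) → 37
b(23) + 24 → 47
f(25) + h(28) → 53
37 + 47 → 84
53 + 84 → 137
Total encoded bits = sum of merged weights = 13 + 24 + 37 + 47 + 53 + 84 + 137 = 395.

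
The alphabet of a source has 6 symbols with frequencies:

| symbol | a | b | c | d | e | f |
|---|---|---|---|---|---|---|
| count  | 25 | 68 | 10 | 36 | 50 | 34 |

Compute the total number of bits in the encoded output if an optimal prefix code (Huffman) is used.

550

Merge the two smallest weights repeatedly:
merge c(10) and a(25): 35
merge f(34) and 35: 69
merge d(36) and e(50): 86
merge b(68) and 69: 137
merge 86 and 137: 223
The encoded length is the sum of every internal node's weight: 35 + 69 + 86 + 137 + 223 = 550 bits.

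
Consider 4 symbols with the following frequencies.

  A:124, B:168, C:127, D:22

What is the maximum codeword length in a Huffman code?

3

Merge the two lowest-weight nodes at each step:
combine D(22), A(124) → 146
combine C(127), 146 → 273
combine B(168), 273 → 441
The first pair merged (D, A) ends up deepest, at depth 3.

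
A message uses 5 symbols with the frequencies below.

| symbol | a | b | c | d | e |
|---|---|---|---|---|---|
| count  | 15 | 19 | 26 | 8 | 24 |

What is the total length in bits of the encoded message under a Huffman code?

207

Greedily combine the two least-frequent nodes:
combine d(8), a(15) → 23
combine b(19), 23 → 42
combine e(24), c(26) → 50
combine 42, 50 → 92
Total encoded bits = sum of merged weights = 23 + 42 + 50 + 92 = 207.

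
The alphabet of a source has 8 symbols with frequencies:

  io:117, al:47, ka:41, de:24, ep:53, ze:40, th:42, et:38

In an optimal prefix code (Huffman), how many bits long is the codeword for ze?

3

Huffman merges, smallest pair first:
merge de(24) and et(38): 62
merge ze(40) and ka(41): 81
merge th(42) and al(47): 89
merge ep(53) and 62: 115
merge 81 and 89: 170
merge 115 and io(117): 232
merge 170 and 232: 402
ze sits 3 levels below the root, so its codeword is 3 bits.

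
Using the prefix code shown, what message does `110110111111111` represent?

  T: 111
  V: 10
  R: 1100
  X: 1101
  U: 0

XVTTT

Read left to right; each codeword is recognised as soon as it completes (prefix code):
  1101→X | 10→V | 111→T | 111→T | 111→T
Decoded message: XVTTT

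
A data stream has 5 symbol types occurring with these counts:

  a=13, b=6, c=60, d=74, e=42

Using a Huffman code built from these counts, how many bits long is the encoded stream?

Build the Huffman tree bottom-up:
combine b(6), a(13) → 19
combine 19, e(42) → 61
combine c(60), 61 → 121
combine d(74), 121 → 195
Each symbol's bit-cost is frequency × depth; summing gives 396 bits (equivalently 19 + 61 + 121 + 195).

396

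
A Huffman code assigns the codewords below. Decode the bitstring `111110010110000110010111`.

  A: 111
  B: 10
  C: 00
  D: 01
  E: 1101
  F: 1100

Read left to right; each codeword is recognised as soon as it completes (prefix code):
  111→A | 1100→F | 10→B | 1100→F | 00→C | 1100→F | 10→B | 111→A
Decoded message: AFBFCFBA

AFBFCFBA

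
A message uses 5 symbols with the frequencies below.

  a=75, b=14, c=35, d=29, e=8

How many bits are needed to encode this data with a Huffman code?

Greedily combine the two least-frequent nodes:
merge e(8) and b(14): 22
merge 22 and d(29): 51
merge c(35) and 51: 86
merge a(75) and 86: 161
The encoded length is the sum of every internal node's weight: 22 + 51 + 86 + 161 = 320 bits.

320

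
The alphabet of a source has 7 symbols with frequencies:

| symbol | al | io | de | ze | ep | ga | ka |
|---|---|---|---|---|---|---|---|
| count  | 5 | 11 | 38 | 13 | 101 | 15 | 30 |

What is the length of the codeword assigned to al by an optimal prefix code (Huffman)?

Build the tree from the bottom:
merge al(5) and io(11): 16
merge ze(13) and ga(15): 28
merge 16 and 28: 44
merge ka(30) and de(38): 68
merge 44 and 68: 112
merge ep(101) and 112: 213
The subtree containing al is merged 4 times, so code length = 4.

4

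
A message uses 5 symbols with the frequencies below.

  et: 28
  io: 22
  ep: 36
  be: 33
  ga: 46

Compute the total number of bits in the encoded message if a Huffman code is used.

Build the Huffman tree bottom-up:
combine io(22), et(28) → 50
combine be(33), ep(36) → 69
combine ga(46), 50 → 96
combine 69, 96 → 165
The encoded length is the sum of every internal node's weight: 50 + 69 + 96 + 165 = 380 bits.

380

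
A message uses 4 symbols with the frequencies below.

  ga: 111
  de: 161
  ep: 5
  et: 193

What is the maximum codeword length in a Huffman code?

3

Merge the two lowest-weight nodes at each step:
combine ep(5), ga(111) → 116
combine 116, de(161) → 277
combine et(193), 277 → 470
The first pair merged (ep, ga) ends up deepest, at depth 3.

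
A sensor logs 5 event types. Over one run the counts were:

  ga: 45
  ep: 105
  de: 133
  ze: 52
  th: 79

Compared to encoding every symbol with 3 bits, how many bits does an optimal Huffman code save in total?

317

Fixed-length: 3 bits × 414 symbols = 1242 bits.
Huffman merges:
ga(45) + ze(52) → 97
th(79) + 97 → 176
ep(105) + de(133) → 238
176 + 238 → 414
Huffman total = 97 + 176 + 238 + 414 = 925 bits.
Saving = 1242 − 925 = 317 bits.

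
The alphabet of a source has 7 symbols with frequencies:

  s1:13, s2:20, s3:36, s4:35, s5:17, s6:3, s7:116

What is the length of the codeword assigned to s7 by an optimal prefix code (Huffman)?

Huffman merges, smallest pair first:
s6(3) + s1(13) → 16
16 + s5(17) → 33
s2(20) + 33 → 53
s4(35) + s3(36) → 71
53 + 71 → 124
s7(116) + 124 → 240
s7 sits one level below the root: a 1-bit codeword.

1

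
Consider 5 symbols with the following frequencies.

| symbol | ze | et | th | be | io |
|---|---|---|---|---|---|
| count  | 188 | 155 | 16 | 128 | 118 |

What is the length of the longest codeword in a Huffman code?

3

Merge the two lowest-weight nodes at each step:
merge th(16) and io(118): 134
merge be(128) and 134: 262
merge et(155) and ze(188): 343
merge 262 and 343: 605
The first pair merged (th, io) ends up deepest, at depth 3.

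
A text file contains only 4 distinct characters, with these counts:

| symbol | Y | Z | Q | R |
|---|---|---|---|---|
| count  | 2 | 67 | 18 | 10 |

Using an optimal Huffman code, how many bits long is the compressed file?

139

Build the Huffman tree bottom-up:
combine Y(2), R(10) → 12
combine 12, Q(18) → 30
combine 30, Z(67) → 97
The encoded length is the sum of every internal node's weight: 12 + 30 + 97 = 139 bits.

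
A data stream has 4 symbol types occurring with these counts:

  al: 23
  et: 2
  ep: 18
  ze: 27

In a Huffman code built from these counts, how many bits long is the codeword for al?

2

Build the tree from the bottom:
combine et(2), ep(18) → 20
combine 20, al(23) → 43
combine ze(27), 43 → 70
al's leaf is at depth 2, giving a 2-bit codeword.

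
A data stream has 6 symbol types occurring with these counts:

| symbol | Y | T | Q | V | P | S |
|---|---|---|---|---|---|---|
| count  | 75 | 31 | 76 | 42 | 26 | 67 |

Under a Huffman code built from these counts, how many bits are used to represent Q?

2

Huffman merges, smallest pair first:
combine P(26), T(31) → 57
combine V(42), 57 → 99
combine S(67), Y(75) → 142
combine Q(76), 99 → 175
combine 142, 175 → 317
The subtree containing Q is merged 2 times, so code length = 2.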